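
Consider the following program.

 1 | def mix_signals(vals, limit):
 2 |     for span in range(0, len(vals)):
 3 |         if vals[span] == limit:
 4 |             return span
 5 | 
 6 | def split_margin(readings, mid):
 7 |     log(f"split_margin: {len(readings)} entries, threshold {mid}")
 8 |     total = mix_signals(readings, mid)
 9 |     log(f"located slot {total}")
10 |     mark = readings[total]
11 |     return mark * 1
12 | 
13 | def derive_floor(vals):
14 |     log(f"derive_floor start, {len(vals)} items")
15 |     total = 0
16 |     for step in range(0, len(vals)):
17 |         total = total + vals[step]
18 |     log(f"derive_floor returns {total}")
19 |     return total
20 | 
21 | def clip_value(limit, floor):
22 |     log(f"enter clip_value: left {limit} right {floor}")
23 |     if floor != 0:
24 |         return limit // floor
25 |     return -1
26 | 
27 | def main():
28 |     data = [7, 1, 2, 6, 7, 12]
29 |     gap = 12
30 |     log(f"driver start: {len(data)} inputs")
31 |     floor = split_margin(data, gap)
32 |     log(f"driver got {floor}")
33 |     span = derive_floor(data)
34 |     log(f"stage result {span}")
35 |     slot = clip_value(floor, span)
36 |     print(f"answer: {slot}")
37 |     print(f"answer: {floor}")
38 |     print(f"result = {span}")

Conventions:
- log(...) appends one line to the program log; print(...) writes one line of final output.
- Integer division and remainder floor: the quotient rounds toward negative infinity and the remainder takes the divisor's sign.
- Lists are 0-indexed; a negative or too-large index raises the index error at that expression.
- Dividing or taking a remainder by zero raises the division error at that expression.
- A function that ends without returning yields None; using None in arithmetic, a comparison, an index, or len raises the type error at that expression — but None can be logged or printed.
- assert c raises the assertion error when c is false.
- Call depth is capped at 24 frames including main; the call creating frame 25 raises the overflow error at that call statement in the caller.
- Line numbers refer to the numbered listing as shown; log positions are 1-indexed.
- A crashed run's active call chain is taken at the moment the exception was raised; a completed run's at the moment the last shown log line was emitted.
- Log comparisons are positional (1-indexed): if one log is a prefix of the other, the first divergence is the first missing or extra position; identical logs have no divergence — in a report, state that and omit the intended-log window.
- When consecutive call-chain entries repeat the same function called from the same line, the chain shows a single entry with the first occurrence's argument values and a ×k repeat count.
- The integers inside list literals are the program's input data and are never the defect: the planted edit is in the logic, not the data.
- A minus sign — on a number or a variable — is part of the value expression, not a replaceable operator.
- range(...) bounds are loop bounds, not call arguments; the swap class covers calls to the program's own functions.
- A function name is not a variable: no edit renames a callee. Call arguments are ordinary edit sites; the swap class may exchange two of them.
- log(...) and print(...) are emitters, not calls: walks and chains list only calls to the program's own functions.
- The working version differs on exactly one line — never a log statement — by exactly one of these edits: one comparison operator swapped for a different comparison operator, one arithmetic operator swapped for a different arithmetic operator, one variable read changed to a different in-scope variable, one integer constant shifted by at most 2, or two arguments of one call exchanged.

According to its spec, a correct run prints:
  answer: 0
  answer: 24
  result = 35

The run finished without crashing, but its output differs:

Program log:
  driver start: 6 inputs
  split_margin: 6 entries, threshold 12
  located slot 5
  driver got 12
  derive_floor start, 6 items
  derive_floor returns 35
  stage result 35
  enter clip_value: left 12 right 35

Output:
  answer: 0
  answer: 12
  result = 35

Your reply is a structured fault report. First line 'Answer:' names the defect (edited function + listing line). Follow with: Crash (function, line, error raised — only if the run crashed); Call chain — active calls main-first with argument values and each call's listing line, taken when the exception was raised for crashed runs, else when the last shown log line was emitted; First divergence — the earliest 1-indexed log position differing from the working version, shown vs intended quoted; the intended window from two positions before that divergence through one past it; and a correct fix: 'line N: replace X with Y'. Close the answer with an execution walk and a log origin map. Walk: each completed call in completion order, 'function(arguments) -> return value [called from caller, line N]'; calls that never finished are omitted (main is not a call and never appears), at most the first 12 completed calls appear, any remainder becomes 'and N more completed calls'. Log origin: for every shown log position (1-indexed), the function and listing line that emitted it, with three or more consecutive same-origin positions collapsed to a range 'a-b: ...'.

Answer: the defect is in split_margin at line 11.
Key fact: The log first diverges at position 4: the faulty run prints 'driver got 12' where the working version prints 'driver got 24'.
Call chain: main -> clip_value(12, 35) (called at line 35).
First divergence: at position 4 the run shows 'driver got 12' where the working version logs 'driver got 24'.
Intended log window:
  2: split_margin: 6 entries, threshold 12
  3: located slot 5
  4: driver got 24
  5: derive_floor start, 6 items
Execution walk:
  mix_signals([7, 1, 2, 6, 7, 12], 12) -> 5  [called from split_margin, line 8]
  split_margin([7, 1, 2, 6, 7, 12], 12) -> 12  [called from main, line 31]
  derive_floor([7, 1, 2, 6, 7, 12]) -> 35  [called from main, line 33]
  clip_value(12, 35) -> 0  [called from main, line 35]
Log line origins:
  1: from main, line 30
  2: from split_margin, line 7
  3: from split_margin, line 9
  4: from main, line 32
  5: from derive_floor, line 14
  6: from derive_floor, line 18
  7: from main, line 34
  8: from clip_value, line 22
A correct fix: line 11: replace `1` with `2`.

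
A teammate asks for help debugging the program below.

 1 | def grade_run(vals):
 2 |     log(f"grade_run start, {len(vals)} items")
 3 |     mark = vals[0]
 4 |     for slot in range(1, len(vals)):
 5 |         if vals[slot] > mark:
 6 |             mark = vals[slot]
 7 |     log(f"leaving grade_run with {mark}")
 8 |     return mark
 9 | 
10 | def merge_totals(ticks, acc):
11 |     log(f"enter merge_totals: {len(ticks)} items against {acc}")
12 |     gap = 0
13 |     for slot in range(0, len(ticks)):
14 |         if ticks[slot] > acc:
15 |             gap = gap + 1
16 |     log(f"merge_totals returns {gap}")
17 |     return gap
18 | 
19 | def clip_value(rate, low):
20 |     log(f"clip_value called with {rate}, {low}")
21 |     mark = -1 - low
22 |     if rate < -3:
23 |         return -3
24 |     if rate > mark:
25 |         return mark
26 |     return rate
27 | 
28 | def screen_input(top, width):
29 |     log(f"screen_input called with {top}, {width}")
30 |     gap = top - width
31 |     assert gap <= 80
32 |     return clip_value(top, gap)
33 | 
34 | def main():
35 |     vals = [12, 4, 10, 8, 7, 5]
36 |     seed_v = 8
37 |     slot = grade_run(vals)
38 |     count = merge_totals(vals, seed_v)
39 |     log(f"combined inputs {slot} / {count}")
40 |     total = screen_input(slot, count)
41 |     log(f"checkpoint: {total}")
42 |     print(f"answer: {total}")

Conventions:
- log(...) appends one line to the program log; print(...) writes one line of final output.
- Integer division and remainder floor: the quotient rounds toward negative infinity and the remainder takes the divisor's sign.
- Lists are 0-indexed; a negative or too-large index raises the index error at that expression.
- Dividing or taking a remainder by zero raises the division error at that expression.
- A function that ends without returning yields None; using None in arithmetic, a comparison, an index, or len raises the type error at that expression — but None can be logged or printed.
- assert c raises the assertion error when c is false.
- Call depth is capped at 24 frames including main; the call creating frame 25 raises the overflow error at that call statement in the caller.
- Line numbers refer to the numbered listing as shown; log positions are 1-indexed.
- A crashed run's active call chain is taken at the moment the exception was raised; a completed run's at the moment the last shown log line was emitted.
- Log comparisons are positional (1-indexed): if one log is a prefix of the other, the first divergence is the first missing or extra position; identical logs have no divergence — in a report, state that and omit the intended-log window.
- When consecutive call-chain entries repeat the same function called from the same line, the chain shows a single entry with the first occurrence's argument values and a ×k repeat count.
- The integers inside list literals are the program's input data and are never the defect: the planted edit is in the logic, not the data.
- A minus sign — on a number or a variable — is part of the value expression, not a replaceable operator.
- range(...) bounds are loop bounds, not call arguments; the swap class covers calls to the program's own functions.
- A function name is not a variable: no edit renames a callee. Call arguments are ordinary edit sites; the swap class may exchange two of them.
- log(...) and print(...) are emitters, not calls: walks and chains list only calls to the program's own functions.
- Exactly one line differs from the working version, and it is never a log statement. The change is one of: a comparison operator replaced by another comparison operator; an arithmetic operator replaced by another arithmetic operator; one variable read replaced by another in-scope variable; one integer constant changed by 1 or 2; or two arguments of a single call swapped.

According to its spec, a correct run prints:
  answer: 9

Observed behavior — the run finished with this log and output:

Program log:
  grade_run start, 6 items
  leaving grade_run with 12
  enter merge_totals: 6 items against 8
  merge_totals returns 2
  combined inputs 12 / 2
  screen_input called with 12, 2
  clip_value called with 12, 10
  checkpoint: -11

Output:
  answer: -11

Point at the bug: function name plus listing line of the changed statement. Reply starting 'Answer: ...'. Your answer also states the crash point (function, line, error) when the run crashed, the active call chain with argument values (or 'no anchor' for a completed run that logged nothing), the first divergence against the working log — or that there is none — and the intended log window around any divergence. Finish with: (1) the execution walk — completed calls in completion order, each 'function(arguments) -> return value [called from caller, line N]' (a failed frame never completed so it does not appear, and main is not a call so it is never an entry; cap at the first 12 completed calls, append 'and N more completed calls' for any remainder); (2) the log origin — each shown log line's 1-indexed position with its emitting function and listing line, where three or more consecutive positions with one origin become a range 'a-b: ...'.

Answer: the defect is in clip_value at line 21.
The tell: The log first diverges at position 8: the faulty run prints 'checkpoint: -11' where the working version prints 'checkpoint: 9'.
Call chain: main.
First divergence: position 8 — shown 'checkpoint: -11', intended 'checkpoint: 9'.
Intended log window:
  6: screen_input called with 12, 2
  7: clip_value called with 12, 10
  8: checkpoint: 9
Execution walk:
  grade_run([12, 4, 10, 8, 7, 5]) -> 12  [called from main, line 37]
  merge_totals([12, 4, 10, 8, 7, 5], 8) -> 2  [called from main, line 38]
  clip_value(12, 10) -> -11  [called from screen_input, line 32]
  screen_input(12, 2) -> -11  [called from main, line 40]
Origin of each log line:
  1: logged in grade_run at line 2
  2: logged in grade_run at line 7
  3: logged in merge_totals at line 11
  4: logged in merge_totals at line 16
  5: logged in main at line 39
  6: logged in screen_input at line 29
  7: logged in clip_value at line 20
  8: logged in main at line 41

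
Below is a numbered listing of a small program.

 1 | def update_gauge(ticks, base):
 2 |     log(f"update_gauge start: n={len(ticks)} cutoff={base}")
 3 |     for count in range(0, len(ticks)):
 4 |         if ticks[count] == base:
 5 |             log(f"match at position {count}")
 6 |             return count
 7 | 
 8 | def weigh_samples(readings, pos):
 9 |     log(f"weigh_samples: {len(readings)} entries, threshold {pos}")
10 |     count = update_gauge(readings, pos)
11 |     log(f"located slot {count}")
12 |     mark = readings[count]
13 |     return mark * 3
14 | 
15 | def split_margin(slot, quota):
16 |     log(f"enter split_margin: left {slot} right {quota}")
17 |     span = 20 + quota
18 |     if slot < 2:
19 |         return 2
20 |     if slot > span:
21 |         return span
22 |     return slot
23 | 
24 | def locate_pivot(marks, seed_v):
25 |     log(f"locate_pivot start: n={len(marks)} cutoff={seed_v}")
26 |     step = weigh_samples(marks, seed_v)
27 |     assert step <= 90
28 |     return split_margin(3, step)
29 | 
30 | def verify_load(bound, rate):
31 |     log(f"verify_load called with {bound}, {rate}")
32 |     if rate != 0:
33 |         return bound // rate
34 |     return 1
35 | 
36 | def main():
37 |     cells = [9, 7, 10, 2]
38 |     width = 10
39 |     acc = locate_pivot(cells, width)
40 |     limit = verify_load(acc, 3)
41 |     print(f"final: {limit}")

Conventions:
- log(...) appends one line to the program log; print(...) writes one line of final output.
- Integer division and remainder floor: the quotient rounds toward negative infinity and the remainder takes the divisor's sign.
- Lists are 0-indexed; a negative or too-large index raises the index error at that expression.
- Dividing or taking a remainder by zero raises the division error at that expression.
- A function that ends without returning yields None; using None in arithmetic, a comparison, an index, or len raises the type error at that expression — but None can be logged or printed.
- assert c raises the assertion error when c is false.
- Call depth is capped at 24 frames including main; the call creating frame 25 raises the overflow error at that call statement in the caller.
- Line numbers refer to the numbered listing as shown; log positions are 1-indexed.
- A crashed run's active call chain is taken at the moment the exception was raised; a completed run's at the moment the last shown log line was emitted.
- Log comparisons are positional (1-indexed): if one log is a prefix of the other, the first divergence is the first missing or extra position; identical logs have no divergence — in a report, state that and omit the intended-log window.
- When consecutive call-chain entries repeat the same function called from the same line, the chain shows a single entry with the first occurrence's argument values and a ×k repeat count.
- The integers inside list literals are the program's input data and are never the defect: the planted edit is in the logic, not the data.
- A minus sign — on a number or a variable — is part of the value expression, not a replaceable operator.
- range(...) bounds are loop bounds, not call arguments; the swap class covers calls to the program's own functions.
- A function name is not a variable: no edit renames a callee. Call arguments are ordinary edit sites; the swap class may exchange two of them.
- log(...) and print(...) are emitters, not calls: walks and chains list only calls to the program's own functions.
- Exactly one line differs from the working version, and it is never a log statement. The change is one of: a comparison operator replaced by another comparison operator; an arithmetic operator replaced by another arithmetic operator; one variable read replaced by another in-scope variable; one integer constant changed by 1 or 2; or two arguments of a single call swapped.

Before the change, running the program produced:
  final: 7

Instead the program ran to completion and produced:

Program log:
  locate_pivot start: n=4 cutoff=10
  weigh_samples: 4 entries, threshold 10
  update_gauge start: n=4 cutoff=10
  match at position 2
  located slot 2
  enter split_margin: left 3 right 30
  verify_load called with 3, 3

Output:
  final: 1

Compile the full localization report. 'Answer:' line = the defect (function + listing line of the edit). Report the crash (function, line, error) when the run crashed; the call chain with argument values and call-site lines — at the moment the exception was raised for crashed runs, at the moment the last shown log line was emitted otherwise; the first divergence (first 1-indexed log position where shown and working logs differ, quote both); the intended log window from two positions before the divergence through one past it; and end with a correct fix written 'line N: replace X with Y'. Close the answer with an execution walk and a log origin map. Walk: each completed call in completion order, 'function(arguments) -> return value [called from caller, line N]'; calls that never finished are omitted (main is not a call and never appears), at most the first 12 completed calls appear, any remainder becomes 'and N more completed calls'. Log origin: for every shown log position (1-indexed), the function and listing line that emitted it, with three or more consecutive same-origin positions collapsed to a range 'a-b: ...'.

Answer: the defect is in locate_pivot at line 28.
Core observation: The earliest visible damage is log position 6 — 'enter split_margin: left 3 right 30' rather than the intended 'enter split_margin: left 30 right 3'.
Call chain: main -> verify_load(3, 3) (called at line 40).
First divergence: position 6; shown 'enter split_margin: left 3 right 30' vs intended 'enter split_margin: left 30 right 3'.
Intended log window:
  4: match at position 2
  5: located slot 2
  6: enter split_margin: left 30 right 3
  7: verify_load called with 23, 3
Execution walk:
  update_gauge([9, 7, 10, 2], 10) -> 2  [called from weigh_samples, line 10]
  weigh_samples([9, 7, 10, 2], 10) -> 30  [called from locate_pivot, line 26]
  split_margin(3, 30) -> 3  [called from locate_pivot, line 28]
  locate_pivot([9, 7, 10, 2], 10) -> 3  [called from main, line 39]
  verify_load(3, 3) -> 1  [called from main, line 40]
Log origins:
  1: from locate_pivot, line 25
  2: from weigh_samples, line 9
  3: from update_gauge, line 2
  4: from update_gauge, line 5
  5: from weigh_samples, line 11
  6: from split_margin, line 16
  7: from verify_load, line 31
A correct fix: line 28: replace `split_margin(3, step)` with `split_margin(step, 3)`.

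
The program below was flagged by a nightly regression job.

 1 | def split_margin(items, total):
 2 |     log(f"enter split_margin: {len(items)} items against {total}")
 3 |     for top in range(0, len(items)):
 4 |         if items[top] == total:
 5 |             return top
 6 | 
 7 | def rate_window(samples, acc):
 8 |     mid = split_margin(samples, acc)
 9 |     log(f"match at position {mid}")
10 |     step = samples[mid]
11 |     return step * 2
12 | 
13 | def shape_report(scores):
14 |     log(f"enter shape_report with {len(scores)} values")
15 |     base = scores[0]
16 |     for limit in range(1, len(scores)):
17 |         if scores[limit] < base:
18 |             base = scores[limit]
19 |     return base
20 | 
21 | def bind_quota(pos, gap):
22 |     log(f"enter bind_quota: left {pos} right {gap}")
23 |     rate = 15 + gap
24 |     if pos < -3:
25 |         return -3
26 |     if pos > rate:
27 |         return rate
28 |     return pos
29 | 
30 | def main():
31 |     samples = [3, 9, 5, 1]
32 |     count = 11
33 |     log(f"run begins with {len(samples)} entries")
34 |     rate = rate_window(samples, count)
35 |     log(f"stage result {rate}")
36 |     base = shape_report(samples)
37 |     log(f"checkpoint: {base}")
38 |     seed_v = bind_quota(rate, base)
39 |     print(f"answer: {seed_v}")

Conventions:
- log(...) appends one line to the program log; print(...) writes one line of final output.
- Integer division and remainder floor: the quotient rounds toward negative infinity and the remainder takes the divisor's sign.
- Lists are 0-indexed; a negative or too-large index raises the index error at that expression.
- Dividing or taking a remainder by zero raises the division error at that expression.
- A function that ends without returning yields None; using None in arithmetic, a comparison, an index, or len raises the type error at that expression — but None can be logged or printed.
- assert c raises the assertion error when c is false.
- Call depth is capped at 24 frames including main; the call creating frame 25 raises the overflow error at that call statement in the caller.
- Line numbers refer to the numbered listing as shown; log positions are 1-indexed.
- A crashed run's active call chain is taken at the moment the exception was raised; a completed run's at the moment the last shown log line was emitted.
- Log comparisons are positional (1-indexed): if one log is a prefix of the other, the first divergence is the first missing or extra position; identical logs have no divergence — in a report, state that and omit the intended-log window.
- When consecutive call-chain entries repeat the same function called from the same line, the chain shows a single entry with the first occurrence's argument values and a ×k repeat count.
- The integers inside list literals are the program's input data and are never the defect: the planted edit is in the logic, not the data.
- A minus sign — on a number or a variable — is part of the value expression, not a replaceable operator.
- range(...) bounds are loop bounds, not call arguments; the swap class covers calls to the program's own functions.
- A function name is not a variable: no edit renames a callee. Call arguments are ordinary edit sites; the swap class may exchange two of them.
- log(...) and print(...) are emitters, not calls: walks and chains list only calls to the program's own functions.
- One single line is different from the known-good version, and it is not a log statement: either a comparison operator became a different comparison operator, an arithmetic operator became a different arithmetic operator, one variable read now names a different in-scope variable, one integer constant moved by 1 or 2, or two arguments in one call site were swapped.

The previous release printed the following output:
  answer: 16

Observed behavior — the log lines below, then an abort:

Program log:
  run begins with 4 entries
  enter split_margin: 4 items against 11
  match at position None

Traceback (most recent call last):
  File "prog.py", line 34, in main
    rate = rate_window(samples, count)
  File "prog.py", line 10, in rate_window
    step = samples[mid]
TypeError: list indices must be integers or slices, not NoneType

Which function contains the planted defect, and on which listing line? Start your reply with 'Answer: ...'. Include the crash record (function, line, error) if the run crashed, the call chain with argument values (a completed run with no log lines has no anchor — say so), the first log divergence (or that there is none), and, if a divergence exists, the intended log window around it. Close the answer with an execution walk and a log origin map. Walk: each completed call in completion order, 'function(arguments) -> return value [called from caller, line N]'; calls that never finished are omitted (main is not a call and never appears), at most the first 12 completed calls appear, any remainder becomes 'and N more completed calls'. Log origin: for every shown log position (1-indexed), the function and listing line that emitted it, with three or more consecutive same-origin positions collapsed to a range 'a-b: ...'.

Answer: the defect is in main at line 32.
Key fact: The earliest visible damage is log position 2 — 'enter split_margin: 4 items against 11' rather than the intended 'enter split_margin: 4 items against 9'.
Crash: rate_window, line 10, TypeError.
Call chain: main -> rate_window([3, 9, 5, 1], 11) (called at line 34).
First divergence: at position 2 the run shows 'enter split_margin: 4 items against 11' where the working version logs 'enter split_margin: 4 items against 9'.
Intended log window:
  1: run begins with 4 entries
  2: enter split_margin: 4 items against 9
  3: match at position 1
Execution walk:
  split_margin([3, 9, 5, 1], 11) -> None  [called from rate_window, line 8]
Log line origins:
  1 — main, line 33
  2 — split_margin, line 2
  3 — rate_window, line 9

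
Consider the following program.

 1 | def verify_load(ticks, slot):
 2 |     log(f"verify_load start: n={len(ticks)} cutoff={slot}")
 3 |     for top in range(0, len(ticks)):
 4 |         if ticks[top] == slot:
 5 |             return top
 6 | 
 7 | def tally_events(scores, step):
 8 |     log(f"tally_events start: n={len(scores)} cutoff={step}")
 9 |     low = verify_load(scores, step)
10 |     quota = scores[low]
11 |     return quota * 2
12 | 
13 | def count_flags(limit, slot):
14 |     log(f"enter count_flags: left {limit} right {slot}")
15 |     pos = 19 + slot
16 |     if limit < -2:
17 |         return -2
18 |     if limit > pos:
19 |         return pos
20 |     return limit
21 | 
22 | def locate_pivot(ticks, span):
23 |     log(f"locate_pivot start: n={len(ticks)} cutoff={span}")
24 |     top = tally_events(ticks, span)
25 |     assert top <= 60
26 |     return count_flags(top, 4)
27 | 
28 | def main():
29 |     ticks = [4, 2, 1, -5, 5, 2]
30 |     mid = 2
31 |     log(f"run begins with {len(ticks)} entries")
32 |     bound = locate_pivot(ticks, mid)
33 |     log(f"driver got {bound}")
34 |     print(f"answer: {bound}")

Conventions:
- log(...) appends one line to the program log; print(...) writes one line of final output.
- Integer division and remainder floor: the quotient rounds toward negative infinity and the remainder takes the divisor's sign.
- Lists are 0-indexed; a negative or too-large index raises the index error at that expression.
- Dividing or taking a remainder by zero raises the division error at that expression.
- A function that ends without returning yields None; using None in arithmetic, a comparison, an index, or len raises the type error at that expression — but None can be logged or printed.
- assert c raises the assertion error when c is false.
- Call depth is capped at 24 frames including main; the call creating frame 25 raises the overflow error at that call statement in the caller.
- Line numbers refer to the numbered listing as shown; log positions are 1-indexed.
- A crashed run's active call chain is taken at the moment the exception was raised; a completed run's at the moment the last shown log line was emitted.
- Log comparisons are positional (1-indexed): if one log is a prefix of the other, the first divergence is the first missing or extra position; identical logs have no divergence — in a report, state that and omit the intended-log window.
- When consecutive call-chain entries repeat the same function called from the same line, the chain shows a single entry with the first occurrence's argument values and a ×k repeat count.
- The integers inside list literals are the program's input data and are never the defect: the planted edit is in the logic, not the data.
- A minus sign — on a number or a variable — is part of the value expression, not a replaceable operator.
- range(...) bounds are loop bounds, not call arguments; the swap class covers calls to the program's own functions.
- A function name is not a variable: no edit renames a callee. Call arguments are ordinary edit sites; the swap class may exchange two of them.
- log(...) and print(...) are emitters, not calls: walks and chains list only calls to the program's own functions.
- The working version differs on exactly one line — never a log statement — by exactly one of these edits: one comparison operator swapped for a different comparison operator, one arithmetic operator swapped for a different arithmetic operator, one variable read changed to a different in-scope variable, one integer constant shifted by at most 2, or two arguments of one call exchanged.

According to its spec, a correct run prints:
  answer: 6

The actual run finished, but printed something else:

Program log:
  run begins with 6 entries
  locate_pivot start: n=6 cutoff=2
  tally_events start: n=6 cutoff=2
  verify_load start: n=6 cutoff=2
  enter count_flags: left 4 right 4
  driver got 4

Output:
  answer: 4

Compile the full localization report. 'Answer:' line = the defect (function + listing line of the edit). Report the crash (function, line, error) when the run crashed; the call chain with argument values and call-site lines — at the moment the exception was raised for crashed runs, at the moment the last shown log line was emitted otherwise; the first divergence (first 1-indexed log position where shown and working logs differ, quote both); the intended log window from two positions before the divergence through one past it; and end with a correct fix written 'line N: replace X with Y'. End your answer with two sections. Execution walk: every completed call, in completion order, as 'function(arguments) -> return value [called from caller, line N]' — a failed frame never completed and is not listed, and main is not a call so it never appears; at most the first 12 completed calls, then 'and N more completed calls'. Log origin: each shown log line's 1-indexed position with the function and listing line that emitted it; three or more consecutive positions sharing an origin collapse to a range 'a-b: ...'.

Answer: the defect is in tally_events at line 11.
The tell: Everything matches until log position 5, which reads 'enter count_flags: left 4 right 4' in place of 'enter count_flags: left 6 right 4'.
Call chain: main.
First divergence: position 5; shown 'enter count_flags: left 4 right 4' vs intended 'enter count_flags: left 6 right 4'.
Intended log window:
  3: tally_events start: n=6 cutoff=2
  4: verify_load start: n=6 cutoff=2
  5: enter count_flags: left 6 right 4
  6: driver got 6
Execution walk:
  verify_load([4, 2, 1, -5, 5, 2], 2) -> 1  [called from tally_events, line 9]
  tally_events([4, 2, 1, -5, 5, 2], 2) -> 4  [called from locate_pivot, line 24]
  count_flags(4, 4) -> 4  [called from locate_pivot, line 26]
  locate_pivot([4, 2, 1, -5, 5, 2], 2) -> 4  [called from main, line 32]
Log origins:
  1: emitted by main (line 31)
  2: emitted by locate_pivot (line 23)
  3: emitted by tally_events (line 8)
  4: emitted by verify_load (line 2)
  5: emitted by count_flags (line 14)
  6: emitted by main (line 33)
A correct fix: line 11: replace `2` with `3`.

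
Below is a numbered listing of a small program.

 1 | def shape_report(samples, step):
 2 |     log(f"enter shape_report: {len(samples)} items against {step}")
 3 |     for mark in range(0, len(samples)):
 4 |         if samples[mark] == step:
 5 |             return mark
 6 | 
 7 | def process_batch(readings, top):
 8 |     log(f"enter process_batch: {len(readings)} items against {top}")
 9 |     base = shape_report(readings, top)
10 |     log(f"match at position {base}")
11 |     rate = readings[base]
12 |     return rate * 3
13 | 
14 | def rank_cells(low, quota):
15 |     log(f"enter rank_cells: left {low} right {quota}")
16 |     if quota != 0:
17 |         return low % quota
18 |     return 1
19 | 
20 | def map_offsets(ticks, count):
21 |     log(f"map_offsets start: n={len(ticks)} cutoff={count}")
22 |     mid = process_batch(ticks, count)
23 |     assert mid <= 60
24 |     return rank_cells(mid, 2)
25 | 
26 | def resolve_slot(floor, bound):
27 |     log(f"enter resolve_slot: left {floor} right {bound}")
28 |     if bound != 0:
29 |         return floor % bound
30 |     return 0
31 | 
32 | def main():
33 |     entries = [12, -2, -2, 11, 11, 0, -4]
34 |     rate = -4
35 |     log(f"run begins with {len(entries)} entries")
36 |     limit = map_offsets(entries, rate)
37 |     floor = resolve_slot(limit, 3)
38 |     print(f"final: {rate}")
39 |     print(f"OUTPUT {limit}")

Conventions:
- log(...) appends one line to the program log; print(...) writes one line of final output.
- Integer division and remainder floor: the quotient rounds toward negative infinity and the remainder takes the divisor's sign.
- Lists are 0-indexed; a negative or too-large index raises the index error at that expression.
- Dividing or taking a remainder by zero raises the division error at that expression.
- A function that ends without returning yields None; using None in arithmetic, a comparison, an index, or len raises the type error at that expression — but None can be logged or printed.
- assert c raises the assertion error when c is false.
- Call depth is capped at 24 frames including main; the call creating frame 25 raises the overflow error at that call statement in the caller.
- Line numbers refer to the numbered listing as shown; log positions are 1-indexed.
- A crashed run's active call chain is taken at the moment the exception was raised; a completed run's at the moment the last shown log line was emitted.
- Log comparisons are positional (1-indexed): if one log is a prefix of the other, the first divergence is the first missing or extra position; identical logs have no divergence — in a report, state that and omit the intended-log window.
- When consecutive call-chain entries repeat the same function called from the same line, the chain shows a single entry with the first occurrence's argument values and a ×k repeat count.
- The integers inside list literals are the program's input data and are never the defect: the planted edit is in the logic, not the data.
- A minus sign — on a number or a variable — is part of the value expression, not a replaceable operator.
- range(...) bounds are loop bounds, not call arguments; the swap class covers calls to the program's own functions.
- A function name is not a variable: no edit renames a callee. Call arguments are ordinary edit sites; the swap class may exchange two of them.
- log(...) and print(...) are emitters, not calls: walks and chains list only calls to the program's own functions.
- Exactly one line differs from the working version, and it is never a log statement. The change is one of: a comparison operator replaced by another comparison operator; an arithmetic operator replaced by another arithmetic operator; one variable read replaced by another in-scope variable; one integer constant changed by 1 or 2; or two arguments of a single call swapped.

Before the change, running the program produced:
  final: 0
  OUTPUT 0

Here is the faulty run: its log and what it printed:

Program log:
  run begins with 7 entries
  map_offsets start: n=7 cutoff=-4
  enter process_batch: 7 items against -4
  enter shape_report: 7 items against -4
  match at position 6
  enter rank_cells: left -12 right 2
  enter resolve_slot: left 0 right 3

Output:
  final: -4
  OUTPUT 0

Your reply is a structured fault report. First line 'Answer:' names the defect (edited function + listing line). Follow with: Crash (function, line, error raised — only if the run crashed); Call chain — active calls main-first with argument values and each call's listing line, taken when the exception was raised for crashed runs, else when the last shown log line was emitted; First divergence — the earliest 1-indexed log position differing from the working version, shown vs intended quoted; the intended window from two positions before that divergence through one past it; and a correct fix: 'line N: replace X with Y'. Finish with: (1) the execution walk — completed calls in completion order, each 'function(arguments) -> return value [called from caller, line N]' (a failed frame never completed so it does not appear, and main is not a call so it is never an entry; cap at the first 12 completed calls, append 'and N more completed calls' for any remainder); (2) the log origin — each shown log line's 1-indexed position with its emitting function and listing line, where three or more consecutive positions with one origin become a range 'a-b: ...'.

Answer: the defect is in main at line 38.
Key observation: Every logged value matches the working version; the printed result is what differs.
Call chain: main -> resolve_slot(0, 3) (called at line 37).
First divergence: none; the two logs match at every position.
Execution walk:
  shape_report([12, -2, -2, 11, 11, 0, -4], -4) -> 6  [called from process_batch, line 9]
  process_batch([12, -2, -2, 11, 11, 0, -4], -4) -> -12  [called from map_offsets, line 22]
  rank_cells(-12, 2) -> 0  [called from map_offsets, line 24]
  map_offsets([12, -2, -2, 11, 11, 0, -4], -4) -> 0  [called from main, line 36]
  resolve_slot(0, 3) -> 0  [called from main, line 37]
Log line origins:
  1: logged in main at line 35
  2: logged in map_offsets at line 21
  3: logged in process_batch at line 8
  4: logged in shape_report at line 2
  5: logged in process_batch at line 10
  6: logged in rank_cells at line 15
  7: logged in resolve_slot at line 27
A correct fix: line 38: replace `rate` with `floor`.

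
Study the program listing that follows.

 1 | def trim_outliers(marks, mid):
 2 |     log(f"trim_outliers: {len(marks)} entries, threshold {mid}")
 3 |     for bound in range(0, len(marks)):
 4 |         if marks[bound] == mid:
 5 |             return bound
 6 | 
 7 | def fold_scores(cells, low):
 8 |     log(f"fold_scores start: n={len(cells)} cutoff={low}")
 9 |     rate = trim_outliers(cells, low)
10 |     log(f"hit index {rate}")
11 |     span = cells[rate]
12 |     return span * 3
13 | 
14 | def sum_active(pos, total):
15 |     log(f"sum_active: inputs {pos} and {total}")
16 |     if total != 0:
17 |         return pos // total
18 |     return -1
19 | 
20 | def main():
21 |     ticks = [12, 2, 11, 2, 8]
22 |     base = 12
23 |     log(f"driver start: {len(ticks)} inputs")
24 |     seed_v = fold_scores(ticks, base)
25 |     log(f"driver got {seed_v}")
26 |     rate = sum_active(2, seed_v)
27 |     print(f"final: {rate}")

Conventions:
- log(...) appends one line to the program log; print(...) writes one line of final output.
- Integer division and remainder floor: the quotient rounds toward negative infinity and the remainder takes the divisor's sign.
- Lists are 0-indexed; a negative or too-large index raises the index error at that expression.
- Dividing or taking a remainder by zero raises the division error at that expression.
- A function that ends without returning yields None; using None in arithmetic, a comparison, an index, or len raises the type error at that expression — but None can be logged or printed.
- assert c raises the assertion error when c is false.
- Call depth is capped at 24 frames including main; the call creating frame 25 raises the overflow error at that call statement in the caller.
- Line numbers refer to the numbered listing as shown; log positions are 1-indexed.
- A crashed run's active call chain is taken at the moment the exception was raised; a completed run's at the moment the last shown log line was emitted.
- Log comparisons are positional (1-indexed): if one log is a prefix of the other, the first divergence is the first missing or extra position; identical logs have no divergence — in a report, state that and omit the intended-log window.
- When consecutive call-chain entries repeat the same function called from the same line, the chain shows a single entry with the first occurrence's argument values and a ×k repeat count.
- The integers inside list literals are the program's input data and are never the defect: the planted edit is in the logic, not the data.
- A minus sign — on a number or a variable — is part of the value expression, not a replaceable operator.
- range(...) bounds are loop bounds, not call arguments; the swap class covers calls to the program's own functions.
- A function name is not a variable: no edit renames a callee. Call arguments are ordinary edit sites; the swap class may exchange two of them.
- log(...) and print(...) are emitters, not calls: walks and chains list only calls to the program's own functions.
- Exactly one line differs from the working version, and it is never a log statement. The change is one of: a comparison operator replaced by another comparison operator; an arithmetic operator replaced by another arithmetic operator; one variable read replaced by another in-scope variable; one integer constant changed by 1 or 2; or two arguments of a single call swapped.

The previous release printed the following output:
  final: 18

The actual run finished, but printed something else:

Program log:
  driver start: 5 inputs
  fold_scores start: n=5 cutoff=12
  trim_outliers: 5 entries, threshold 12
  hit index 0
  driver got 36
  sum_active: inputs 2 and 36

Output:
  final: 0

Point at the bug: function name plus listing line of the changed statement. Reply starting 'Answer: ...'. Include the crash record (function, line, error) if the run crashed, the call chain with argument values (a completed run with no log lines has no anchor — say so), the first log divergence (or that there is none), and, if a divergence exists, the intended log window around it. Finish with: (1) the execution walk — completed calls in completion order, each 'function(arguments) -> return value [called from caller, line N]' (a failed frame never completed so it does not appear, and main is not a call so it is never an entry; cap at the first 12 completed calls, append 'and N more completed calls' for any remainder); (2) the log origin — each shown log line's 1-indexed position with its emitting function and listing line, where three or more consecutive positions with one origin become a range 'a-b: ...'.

Answer: the defect is in main at line 26.
Core observation: At log position 6 the runs split — shown 'sum_active: inputs 2 and 36', but the working version logs 'sum_active: inputs 36 and 2'.
Call chain: main -> sum_active(2, 36) (called at line 26).
First divergence: position 6; shown 'sum_active: inputs 2 and 36' vs intended 'sum_active: inputs 36 and 2'.
Intended log window:
  4: hit index 0
  5: driver got 36
  6: sum_active: inputs 36 and 2
Execution walk:
  trim_outliers([12, 2, 11, 2, 8], 12) -> 0  [called from fold_scores, line 9]
  fold_scores([12, 2, 11, 2, 8], 12) -> 36  [called from main, line 24]
  sum_active(2, 36) -> 0  [called from main, line 26]
Log line origins:
  1: emitted by main (line 23)
  2: emitted by fold_scores (line 8)
  3: emitted by trim_outliers (line 2)
  4: emitted by fold_scores (line 10)
  5: emitted by main (line 25)
  6: emitted by sum_active (line 15)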